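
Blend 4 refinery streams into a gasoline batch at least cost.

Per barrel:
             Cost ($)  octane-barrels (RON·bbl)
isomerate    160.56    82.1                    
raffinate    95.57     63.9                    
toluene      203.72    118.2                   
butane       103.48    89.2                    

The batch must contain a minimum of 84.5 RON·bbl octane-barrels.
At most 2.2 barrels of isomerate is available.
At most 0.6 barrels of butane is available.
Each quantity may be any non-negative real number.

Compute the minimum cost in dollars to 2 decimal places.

Let x1 = barrels of isomerate, x2 = barrels of raffinate, x3 = barrels of toluene, x4 = barrels of butane.
min 160.56x1 + 95.57x2 + 203.72x3 + 103.48x4 with:
  82.1x1 + 63.9x2 + 118.2x3 + 89.2x4 ≥ 84.5   (octane-barrels)
  x1 ≤ 2.2
  x4 ≤ 0.6
  x1, x2, x3, x4 ≥ 0.
The minimum-cost mix takes nothing from isomerate, toluene — only raffinate, butane. There the octane-barrels and the butane cap constraints are tight.
That vertex is x2 = 0.4848, x4 = 0.6.
Hence cost = 95.57·0.4848 + 103.48·0.6 = $108.4203.

$108.42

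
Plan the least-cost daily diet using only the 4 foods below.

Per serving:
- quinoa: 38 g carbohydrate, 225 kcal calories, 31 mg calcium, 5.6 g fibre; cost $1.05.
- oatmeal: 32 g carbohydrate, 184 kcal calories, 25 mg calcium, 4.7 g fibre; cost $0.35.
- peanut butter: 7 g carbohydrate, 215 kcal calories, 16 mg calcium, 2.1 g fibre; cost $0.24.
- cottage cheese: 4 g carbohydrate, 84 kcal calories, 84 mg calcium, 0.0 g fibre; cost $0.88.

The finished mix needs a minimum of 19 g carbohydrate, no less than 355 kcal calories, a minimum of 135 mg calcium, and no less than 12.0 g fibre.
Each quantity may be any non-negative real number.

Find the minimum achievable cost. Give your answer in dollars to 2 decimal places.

Let x1 = servings of quinoa, x2 = servings of oatmeal, x3 = servings of peanut butter, x4 = servings of cottage cheese.
Minimize 1.05x1 + 0.35x2 + 0.24x3 + 0.88x4 with:
  38x1 + 32x2 + 7x3 + 4x4 ≥ 19   (carbohydrate)
  225x1 + 184x2 + 215x3 + 84x4 ≥ 355   (calories)
  31x1 + 25x2 + 16x3 + 84x4 ≥ 135   (calcium)
  5.6x1 + 4.7x2 + 2.1x3 ≥ 12   (fibre)
  x1, x2, x3, x4 ≥ 0.
The cheapest feasible vertex uses only oatmeal, cottage cheese; quinoa, peanut butter are not used. The calcium and fibre requirements are met with equality.
So oatmeal = 2.553 servings, cottage cheese = 0.8473 servings.
Total cost: 0.35·2.553 + 0.88·0.8473 = 1.6392.

$1.64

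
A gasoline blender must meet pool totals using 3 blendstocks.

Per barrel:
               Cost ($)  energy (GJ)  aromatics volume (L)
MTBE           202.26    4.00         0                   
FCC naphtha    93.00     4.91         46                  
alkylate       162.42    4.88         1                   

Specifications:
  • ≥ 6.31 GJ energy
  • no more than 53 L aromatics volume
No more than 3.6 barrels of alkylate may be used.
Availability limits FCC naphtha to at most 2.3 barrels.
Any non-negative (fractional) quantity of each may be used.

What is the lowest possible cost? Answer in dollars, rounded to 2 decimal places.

Set it up as a linear program. Let x1 = barrels of MTBE, x2 = barrels of FCC naphtha, x3 = barrels of alkylate.
Minimize 202.26x1 + 93x2 + 162.42x3 s.t.:
  4x1 + 4.91x2 + 4.88x3 ≥ 6.31   (energy)
  46x2 + 1x3 ≤ 53   (aromatics volume)
  x3 ≤ 3.6
  x2 ≤ 2.3
  x1, x2, x3 ≥ 0.
The minimum-cost mix takes nothing from MTBE — only FCC naphtha, alkylate. There the energy and aromatics volume constraints are tight.
So FCC naphtha = 1.1492 barrels, alkylate = 0.13677 barrels.
Cost = 93·1.1492 + 162.42·0.13677 = 129.0898.

$129.09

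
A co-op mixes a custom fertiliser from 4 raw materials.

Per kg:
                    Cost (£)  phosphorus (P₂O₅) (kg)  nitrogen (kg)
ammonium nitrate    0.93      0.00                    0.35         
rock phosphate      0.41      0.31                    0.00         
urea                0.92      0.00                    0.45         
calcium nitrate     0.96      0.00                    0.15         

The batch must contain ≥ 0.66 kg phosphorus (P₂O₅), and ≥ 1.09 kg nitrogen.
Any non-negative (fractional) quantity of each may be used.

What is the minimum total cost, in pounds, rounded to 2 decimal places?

Let x1 = kg of ammonium nitrate, x2 = kg of rock phosphate, x3 = kg of urea, x4 = kg of calcium nitrate.
min 0.93x1 + 0.41x2 + 0.92x3 + 0.96x4 subject to:
  0.31x2 ≥ 0.66   (phosphorus (P₂O₅))
  0.35x1 + 0.45x3 + 0.15x4 ≥ 1.09   (nitrogen)
  x1, x2, x3, x4 ≥ 0.
The optimal basis is {rock phosphate, urea}; ammonium nitrate, calcium nitrate drop out. There the phosphorus (P₂O₅) and nitrogen constraints are tight.
That vertex is x2 = 2.129, x3 = 2.422.
Hence cost = 0.41·2.129 + 0.92·2.422 = £3.1011.

£3.10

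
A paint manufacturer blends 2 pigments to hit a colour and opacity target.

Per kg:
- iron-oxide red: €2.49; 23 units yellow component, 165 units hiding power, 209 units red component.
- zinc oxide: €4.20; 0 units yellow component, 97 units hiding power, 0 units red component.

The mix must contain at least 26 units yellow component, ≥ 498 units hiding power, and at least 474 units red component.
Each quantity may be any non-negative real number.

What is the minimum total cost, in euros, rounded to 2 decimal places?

€7.52

This is a linear program. Let x1 = kg of iron-oxide red, x2 = kg of zinc oxide.
Minimise 2.49x1 + 4.2x2 with:
  23x1 ≥ 26   (yellow component)
  165x1 + 97x2 ≥ 498   (hiding power)
  209x1 ≥ 474   (red component)
  x1, x2 ≥ 0.
The minimum-cost mix takes nothing from zinc oxide — only iron-oxide red. The hiding power requirement is met with equality.
Optimal quantities: iron-oxide red = 3.0182 kg.
Hence cost = 2.49·3.0182 = €7.5153.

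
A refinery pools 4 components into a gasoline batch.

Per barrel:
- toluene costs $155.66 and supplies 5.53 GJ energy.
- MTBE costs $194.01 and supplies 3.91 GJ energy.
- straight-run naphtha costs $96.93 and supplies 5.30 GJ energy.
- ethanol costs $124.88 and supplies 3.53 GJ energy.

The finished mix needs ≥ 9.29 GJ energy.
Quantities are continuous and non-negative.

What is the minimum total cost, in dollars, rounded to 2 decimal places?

Let x1 = barrels of toluene, x2 = barrels of MTBE, x3 = barrels of straight-run naphtha, x4 = barrels of ethanol.
Minimise 155.66x1 + 194.01x2 + 96.93x3 + 124.88x4 with:
  5.53x1 + 3.91x2 + 5.3x3 + 3.53x4 ≥ 9.29   (energy)
  x1, x2, x3, x4 ≥ 0.
At the optimum only straight-run naphtha is positive (toluene, MTBE, ethanol = 0). The energy requirement is met with equality.
Solving gives x3 = 1.7528.
Cost = 96.93·1.7528 = 169.8989.

$169.90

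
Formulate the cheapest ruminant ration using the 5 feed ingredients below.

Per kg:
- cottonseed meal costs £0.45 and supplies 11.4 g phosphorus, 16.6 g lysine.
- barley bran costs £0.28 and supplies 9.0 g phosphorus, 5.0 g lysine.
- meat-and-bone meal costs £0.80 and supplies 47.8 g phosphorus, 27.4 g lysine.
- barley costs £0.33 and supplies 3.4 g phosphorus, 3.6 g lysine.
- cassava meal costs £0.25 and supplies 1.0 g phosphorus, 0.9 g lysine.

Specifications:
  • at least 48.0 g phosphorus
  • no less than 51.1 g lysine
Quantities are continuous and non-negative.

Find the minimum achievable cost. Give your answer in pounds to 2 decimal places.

Set it up as a linear program. Let x1 = kg of cottonseed meal, x2 = kg of barley bran, x3 = kg of meat-and-bone meal, x4 = kg of barley, x5 = kg of cassava meal.
Minimise 0.45x1 + 0.28x2 + 0.8x3 + 0.33x4 + 0.25x5 subject to:
  11.4x1 + 9x2 + 47.8x3 + 3.4x4 + 1x5 ≥ 48   (phosphorus)
  16.6x1 + 5x2 + 27.4x3 + 3.6x4 + 0.9x5 ≥ 51.1   (lysine)
  x1, x2, x3, x4, x5 ≥ 0.
The optimal basis is {cottonseed meal, meat-and-bone meal}; barley bran, barley, cassava meal drop out. There the phosphorus and lysine constraints are tight.
That vertex is x1 = 2.343, x3 = 0.4453.
Hence cost = 0.45·2.343 + 0.8·0.4453 = £1.4106.

£1.41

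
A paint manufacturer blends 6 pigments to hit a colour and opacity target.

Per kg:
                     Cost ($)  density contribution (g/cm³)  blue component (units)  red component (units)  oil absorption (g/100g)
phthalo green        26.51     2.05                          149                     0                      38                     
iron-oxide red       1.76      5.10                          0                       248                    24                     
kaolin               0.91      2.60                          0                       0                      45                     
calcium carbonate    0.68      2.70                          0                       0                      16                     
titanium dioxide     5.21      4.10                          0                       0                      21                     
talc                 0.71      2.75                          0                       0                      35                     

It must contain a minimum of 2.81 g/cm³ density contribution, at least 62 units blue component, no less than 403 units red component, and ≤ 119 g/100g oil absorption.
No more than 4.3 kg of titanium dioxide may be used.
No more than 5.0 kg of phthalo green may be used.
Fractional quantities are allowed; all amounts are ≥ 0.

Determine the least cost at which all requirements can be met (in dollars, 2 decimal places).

Let x1 = kg of phthalo green, x2 = kg of iron-oxide red, x3 = kg of kaolin, x4 = kg of calcium carbonate, x5 = kg of titanium dioxide, x6 = kg of talc.
min 26.51x1 + 1.76x2 + 0.91x3 + 0.68x4 + 5.21x5 + 0.71x6 with:
  2.05x1 + 5.1x2 + 2.6x3 + 2.7x4 + 4.1x5 + 2.75x6 ≥ 2.81   (density contribution)
  149x1 ≥ 62   (blue component)
  248x2 ≥ 403   (red component)
  38x1 + 24x2 + 45x3 + 16x4 + 21x5 + 35x6 ≤ 119   (oil absorption)
  x5 ≤ 4.3
  x1 ≤ 5
  x1, x2, x3, x4, x5, x6 ≥ 0.
The cheapest feasible vertex uses only phthalo green, iron-oxide red; kaolin, calcium carbonate, titanium dioxide, talc are not used. There the blue component and red component constraints are tight.
So phthalo green = 0.4161 kg, iron-oxide red = 1.625 kg.
Objective = 26.51·0.4161 + 1.76·1.625 = 13.8908.

$13.89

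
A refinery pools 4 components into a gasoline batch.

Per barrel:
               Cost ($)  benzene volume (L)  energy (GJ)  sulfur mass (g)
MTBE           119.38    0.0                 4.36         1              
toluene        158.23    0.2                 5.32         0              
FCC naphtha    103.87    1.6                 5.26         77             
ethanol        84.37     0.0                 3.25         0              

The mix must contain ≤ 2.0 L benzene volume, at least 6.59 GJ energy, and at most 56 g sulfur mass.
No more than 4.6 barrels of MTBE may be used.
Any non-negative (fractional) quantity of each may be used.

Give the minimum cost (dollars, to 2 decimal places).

Treat it as an LP. Let x1 = barrels of MTBE, x2 = barrels of toluene, x3 = barrels of FCC naphtha, x4 = barrels of ethanol.
Minimize 119.38x1 + 158.23x2 + 103.87x3 + 84.37x4 s.t.:
  0.2x2 + 1.6x3 ≤ 2   (benzene volume)
  4.36x1 + 5.32x2 + 5.26x3 + 3.25x4 ≥ 6.59   (energy)
  1x1 + 77x3 ≤ 56   (sulfur mass)
  x1 ≤ 4.6
  x1, x2, x3, x4 ≥ 0.
The cheapest feasible vertex uses only FCC naphtha, ethanol; MTBE, toluene are not used. Binding constraints: energy and sulfur mass.
Solving gives x3 = 0.7273, x4 = 0.8506.
Objective = 103.87·0.7273 + 84.37·0.8506 = 147.3098.

$147.31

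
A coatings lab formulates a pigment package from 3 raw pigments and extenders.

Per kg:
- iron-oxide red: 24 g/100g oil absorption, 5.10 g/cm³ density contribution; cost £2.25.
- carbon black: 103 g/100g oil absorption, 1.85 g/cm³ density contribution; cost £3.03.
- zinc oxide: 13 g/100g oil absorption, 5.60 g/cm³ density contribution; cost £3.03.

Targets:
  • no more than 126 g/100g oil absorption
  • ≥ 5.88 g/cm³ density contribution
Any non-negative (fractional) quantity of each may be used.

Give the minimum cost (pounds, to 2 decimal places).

This is a linear program. Let x1 = kg of iron-oxide red, x2 = kg of carbon black, x3 = kg of zinc oxide.
Minimize 2.25x1 + 3.03x2 + 3.03x3 s.t.:
  24x1 + 103x2 + 13x3 ≤ 126   (oil absorption)
  5.1x1 + 1.85x2 + 5.6x3 ≥ 5.88   (density contribution)
  x1, x2, x3 ≥ 0.
The optimal basis is {iron-oxide red}; carbon black, zinc oxide drop out. Binding constraint: density contribution.
So iron-oxide red = 1.153 kg.
Hence cost = 2.25·1.153 = £2.5943.

£2.59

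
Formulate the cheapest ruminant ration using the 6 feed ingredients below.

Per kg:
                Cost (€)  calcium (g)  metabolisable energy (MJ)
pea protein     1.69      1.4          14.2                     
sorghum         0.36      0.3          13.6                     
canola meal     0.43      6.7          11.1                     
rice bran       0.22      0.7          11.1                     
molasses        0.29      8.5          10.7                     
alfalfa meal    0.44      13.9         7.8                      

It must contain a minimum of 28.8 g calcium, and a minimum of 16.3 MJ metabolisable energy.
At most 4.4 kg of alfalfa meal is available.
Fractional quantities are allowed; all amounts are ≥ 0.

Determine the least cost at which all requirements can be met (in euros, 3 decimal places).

€0.912

This is a linear program. Let x1 = kg of pea protein, x2 = kg of sorghum, x3 = kg of canola meal, x4 = kg of rice bran, x5 = kg of molasses, x6 = kg of alfalfa meal.
Minimise 1.69x1 + 0.36x2 + 0.43x3 + 0.22x4 + 0.29x5 + 0.44x6 subject to:
  1.4x1 + 0.3x2 + 6.7x3 + 0.7x4 + 8.5x5 + 13.9x6 ≥ 28.8   (calcium)
  14.2x1 + 13.6x2 + 11.1x3 + 11.1x4 + 10.7x5 + 7.8x6 ≥ 16.3   (metabolisable energy)
  x6 ≤ 4.4
  x1, x2, x3, x4, x5, x6 ≥ 0.
At the optimum only molasses, alfalfa meal are positive (pea protein, sorghum, canola meal, rice bran = 0). Binding constraints: calcium and metabolisable energy.
Optimal quantities: molasses = 0.02341 kg, alfalfa meal = 2.058 kg.
Total cost: 0.29·0.02341 + 0.44·2.058 = 0.91231.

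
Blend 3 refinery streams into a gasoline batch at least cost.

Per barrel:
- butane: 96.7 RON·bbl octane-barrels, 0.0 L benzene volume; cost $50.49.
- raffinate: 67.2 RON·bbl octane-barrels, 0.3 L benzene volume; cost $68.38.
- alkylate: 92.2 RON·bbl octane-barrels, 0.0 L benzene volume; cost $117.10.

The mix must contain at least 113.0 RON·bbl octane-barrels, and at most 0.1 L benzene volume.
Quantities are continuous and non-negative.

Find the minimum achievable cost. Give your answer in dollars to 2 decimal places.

$59.00

Set it up as a linear program. Let x1 = barrels of butane, x2 = barrels of raffinate, x3 = barrels of alkylate.
Minimise 50.49x1 + 68.38x2 + 117.1x3 s.t.:
  96.7x1 + 67.2x2 + 92.2x3 ≥ 113   (octane-barrels)
  0.3x2 ≤ 0.1   (benzene volume)
  x1, x2, x3 ≥ 0.
The optimal basis is {butane}; raffinate, alkylate drop out. The octane-barrels requirement is met with equality.
That vertex is x1 = 1.1686.
Total cost: 50.49·1.1686 = 59.0026.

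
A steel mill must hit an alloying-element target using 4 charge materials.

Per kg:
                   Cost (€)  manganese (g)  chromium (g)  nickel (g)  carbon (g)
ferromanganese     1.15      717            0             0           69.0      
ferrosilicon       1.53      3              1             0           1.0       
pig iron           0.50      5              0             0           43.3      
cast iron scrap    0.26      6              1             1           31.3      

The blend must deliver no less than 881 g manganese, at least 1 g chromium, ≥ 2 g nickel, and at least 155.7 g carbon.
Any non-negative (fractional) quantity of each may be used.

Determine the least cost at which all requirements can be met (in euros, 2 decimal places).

This is a linear program. Let x1 = kg of ferromanganese, x2 = kg of ferrosilicon, x3 = kg of pig iron, x4 = kg of cast iron scrap.
Minimize 1.15x1 + 1.53x2 + 0.5x3 + 0.26x4 s.t.:
  717x1 + 3x2 + 5x3 + 6x4 ≥ 881   (manganese)
  1x2 + 1x4 ≥ 1   (chromium)
  1x4 ≥ 2   (nickel)
  69x1 + 1x2 + 43.3x3 + 31.3x4 ≥ 155.7   (carbon)
  x1, x2, x3, x4 ≥ 0.
At the optimum only ferromanganese, cast iron scrap are positive (ferrosilicon, pig iron = 0). There the manganese and carbon constraints are tight.
So ferromanganese = 1.209 kg, cast iron scrap = 2.308 kg.
Total cost: 1.15·1.209 + 0.26·2.308 = 1.9904.

€1.99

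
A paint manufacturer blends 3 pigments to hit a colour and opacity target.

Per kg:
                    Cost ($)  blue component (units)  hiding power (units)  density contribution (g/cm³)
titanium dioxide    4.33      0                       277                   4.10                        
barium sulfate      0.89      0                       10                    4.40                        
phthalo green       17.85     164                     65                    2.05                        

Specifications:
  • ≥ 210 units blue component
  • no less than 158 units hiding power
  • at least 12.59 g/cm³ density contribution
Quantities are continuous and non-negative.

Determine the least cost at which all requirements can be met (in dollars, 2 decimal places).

Let x1 = kg of titanium dioxide, x2 = kg of barium sulfate, x3 = kg of phthalo green.
Minimize 4.33x1 + 0.89x2 + 17.85x3 s.t.:
  164x3 ≥ 210   (blue component)
  277x1 + 10x2 + 65x3 ≥ 158   (hiding power)
  4.1x1 + 4.4x2 + 2.05x3 ≥ 12.59   (density contribution)
  x1, x2, x3 ≥ 0.
The optimal mix uses every input. There the blue component, hiding power, density contribution constraints are tight.
So titanium dioxide = 0.19471 kg, barium sulfate = 2.0833 kg, phthalo green = 1.2805 kg.
Cost = 4.33·0.19471 + 0.89·2.0833 + 17.85·1.2805 = 25.5542.

$25.55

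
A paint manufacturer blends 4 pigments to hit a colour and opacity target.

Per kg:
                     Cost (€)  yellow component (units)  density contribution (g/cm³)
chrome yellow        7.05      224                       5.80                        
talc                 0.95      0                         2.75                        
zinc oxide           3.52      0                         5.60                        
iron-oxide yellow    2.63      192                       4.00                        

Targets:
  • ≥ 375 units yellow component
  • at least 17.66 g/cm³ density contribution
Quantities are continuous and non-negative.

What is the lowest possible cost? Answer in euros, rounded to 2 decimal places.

Set it up as a linear program. Let x1 = kg of chrome yellow, x2 = kg of talc, x3 = kg of zinc oxide, x4 = kg of iron-oxide yellow.
Minimize 7.05x1 + 0.95x2 + 3.52x3 + 2.63x4 subject to:
  224x1 + 192x4 ≥ 375   (yellow component)
  5.8x1 + 2.75x2 + 5.6x3 + 4x4 ≥ 17.66   (density contribution)
  x1, x2, x3, x4 ≥ 0.
At the optimum only talc, iron-oxide yellow are positive (chrome yellow, zinc oxide = 0). There the yellow component and density contribution constraints are tight.
Solving gives x2 = 3.581, x4 = 1.953.
Objective = 0.95·3.581 + 2.63·1.953 = 8.5383.

€8.54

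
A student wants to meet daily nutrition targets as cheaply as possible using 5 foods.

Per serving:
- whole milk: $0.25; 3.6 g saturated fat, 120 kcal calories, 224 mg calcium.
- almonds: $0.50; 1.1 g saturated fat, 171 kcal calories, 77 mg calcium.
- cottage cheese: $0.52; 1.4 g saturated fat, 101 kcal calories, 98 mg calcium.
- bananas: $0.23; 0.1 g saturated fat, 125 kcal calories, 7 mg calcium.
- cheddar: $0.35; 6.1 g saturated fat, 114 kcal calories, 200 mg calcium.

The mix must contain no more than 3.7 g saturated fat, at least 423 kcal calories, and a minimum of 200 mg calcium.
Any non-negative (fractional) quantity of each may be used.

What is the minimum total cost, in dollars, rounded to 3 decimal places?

$0.802

Treat it as an LP. Let x1 = servings of whole milk, x2 = servings of almonds, x3 = servings of cottage cheese, x4 = servings of bananas, x5 = servings of cheddar.
min 0.25x1 + 0.5x2 + 0.52x3 + 0.23x4 + 0.35x5 s.t.:
  3.6x1 + 1.1x2 + 1.4x3 + 0.1x4 + 6.1x5 ≤ 3.7   (saturated fat)
  120x1 + 171x2 + 101x3 + 125x4 + 114x5 ≥ 423   (calories)
  224x1 + 77x2 + 98x3 + 7x4 + 200x5 ≥ 200   (calcium)
  x1, x2, x3, x4, x5 ≥ 0.
The cheapest feasible vertex uses only whole milk, bananas; almonds, cottage cheese, cheddar are not used. There the calories and calcium constraints are tight.
Solving gives x1 = 0.8115, x4 = 2.605.
Total cost: 0.25·0.8115 + 0.23·2.605 = 0.80203.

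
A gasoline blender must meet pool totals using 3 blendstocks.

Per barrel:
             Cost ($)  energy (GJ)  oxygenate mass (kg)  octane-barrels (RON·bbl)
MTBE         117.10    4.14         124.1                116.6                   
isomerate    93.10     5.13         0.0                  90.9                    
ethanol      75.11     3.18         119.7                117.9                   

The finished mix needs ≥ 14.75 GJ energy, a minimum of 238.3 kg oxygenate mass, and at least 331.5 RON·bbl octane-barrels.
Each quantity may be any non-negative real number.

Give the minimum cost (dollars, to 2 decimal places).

Let x1 = barrels of MTBE, x2 = barrels of isomerate, x3 = barrels of ethanol.
Minimize 117.1x1 + 93.1x2 + 75.11x3 s.t.:
  4.14x1 + 5.13x2 + 3.18x3 ≥ 14.75   (energy)
  124.1x1 + 119.7x3 ≥ 238.3   (oxygenate mass)
  116.6x1 + 90.9x2 + 117.9x3 ≥ 331.5   (octane-barrels)
  x1, x2, x3 ≥ 0.
The minimum-cost mix takes nothing from MTBE — only isomerate, ethanol. There the energy and oxygenate mass constraints are tight.
Solving gives x2 = 1.641, x3 = 1.991.
Total cost: 93.1·1.641 + 75.11·1.991 = 302.3211.

$302.32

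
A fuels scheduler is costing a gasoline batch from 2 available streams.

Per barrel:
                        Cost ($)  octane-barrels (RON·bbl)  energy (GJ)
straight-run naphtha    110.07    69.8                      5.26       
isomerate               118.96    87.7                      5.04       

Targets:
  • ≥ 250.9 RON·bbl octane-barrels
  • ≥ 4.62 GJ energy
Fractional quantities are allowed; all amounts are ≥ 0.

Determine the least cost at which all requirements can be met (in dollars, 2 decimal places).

This is a linear program. Let x1 = barrels of straight-run naphtha, x2 = barrels of isomerate.
Minimize 110.07x1 + 118.96x2 subject to:
  69.8x1 + 87.7x2 ≥ 250.9   (octane-barrels)
  5.26x1 + 5.04x2 ≥ 4.62   (energy)
  x1, x2 ≥ 0.
The optimal basis is {isomerate}; straight-run naphtha drops out. Binding constraint: octane-barrels.
Optimal quantities: isomerate = 2.8609 barrels.
Objective = 118.96·2.8609 = 340.3327.

$340.33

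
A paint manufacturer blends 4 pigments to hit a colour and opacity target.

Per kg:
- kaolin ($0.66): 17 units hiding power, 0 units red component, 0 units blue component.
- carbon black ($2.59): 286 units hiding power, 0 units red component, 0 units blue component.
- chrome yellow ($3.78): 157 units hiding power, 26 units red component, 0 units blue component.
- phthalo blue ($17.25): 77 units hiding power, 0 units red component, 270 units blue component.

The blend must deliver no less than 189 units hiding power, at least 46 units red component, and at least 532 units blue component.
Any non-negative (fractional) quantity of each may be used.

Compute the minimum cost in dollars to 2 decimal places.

$40.68

Treat it as an LP. Let x1 = kg of kaolin, x2 = kg of carbon black, x3 = kg of chrome yellow, x4 = kg of phthalo blue.
Minimize 0.66x1 + 2.59x2 + 3.78x3 + 17.25x4 s.t.:
  17x1 + 286x2 + 157x3 + 77x4 ≥ 189   (hiding power)
  26x3 ≥ 46   (red component)
  270x4 ≥ 532   (blue component)
  x1, x2, x3, x4 ≥ 0.
The optimal basis is {chrome yellow, phthalo blue}; kaolin, carbon black drop out. Binding constraints: red component and blue component.
Optimal quantities: chrome yellow = 1.7692 kg, phthalo blue = 1.9704 kg.
Cost = 3.78·1.7692 + 17.25·1.9704 = 40.6770.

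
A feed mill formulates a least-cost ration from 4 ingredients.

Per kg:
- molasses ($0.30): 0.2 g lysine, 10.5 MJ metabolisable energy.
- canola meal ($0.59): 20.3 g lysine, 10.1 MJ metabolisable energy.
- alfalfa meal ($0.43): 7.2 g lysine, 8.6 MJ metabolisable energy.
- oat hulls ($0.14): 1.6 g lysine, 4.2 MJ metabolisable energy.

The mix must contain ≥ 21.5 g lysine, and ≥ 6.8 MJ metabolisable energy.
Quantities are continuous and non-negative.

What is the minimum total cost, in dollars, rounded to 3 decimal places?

Set it up as a linear program. Let x1 = kg of molasses, x2 = kg of canola meal, x3 = kg of alfalfa meal, x4 = kg of oat hulls.
Minimize 0.3x1 + 0.59x2 + 0.43x3 + 0.14x4 s.t.:
  0.2x1 + 20.3x2 + 7.2x3 + 1.6x4 ≥ 21.5   (lysine)
  10.5x1 + 10.1x2 + 8.6x3 + 4.2x4 ≥ 6.8   (metabolisable energy)
  x1, x2, x3, x4 ≥ 0.
The optimal basis is {canola meal}; molasses, alfalfa meal, oat hulls drop out. There the lysine constraint is tight.
So canola meal = 1.059 kg.
Cost = 0.59·1.059 = 0.62481.

$0.625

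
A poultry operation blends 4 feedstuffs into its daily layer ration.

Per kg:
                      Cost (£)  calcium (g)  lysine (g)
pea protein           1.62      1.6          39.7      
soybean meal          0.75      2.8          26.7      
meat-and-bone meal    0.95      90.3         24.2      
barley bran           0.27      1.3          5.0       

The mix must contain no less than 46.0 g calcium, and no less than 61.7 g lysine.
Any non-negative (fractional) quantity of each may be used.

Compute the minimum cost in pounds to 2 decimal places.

£1.85

Let x1 = kg of pea protein, x2 = kg of soybean meal, x3 = kg of meat-and-bone meal, x4 = kg of barley bran.
min 1.62x1 + 0.75x2 + 0.95x3 + 0.27x4 s.t.:
  1.6x1 + 2.8x2 + 90.3x3 + 1.3x4 ≥ 46   (calcium)
  39.7x1 + 26.7x2 + 24.2x3 + 5x4 ≥ 61.7   (lysine)
  x1, x2, x3, x4 ≥ 0.
The optimal basis is {soybean meal, meat-and-bone meal}; pea protein, barley bran drop out. The calcium and lysine requirements are met with equality.
Solving gives x2 = 1.9026, x3 = 0.45042.
Total cost: 0.75·1.9026 + 0.95·0.45042 = 1.8548.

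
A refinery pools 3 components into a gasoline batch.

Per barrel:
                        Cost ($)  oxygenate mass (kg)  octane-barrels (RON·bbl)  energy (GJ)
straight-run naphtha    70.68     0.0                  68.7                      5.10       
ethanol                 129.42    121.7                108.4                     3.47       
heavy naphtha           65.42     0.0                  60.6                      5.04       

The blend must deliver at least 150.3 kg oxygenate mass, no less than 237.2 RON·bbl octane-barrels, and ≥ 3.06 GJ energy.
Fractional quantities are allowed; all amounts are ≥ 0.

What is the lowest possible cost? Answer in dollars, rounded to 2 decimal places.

This is a linear program. Let x1 = barrels of straight-run naphtha, x2 = barrels of ethanol, x3 = barrels of heavy naphtha.
min 70.68x1 + 129.42x2 + 65.42x3 with:
  121.7x2 ≥ 150.3   (oxygenate mass)
  68.7x1 + 108.4x2 + 60.6x3 ≥ 237.2   (octane-barrels)
  5.1x1 + 3.47x2 + 5.04x3 ≥ 3.06   (energy)
  x1, x2, x3 ≥ 0.
The optimal basis is {straight-run naphtha, ethanol}; heavy naphtha drops out. The oxygenate mass and octane-barrels requirements are met with equality.
That vertex is x1 = 1.504, x2 = 1.235.
Total cost: 70.68·1.504 + 129.42·1.235 = 266.1364.

$266.14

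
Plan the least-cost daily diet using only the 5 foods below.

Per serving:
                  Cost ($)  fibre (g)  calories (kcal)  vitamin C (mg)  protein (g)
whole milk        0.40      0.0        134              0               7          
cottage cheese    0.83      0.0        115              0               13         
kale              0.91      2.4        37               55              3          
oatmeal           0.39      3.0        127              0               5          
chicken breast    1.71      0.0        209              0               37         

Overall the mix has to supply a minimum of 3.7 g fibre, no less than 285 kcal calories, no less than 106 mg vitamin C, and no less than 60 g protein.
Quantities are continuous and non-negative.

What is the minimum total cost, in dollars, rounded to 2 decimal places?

$4.26

This is a linear program. Let x1 = servings of whole milk, x2 = servings of cottage cheese, x3 = servings of kale, x4 = servings of oatmeal, x5 = servings of chicken breast.
min 0.4x1 + 0.83x2 + 0.91x3 + 0.39x4 + 1.71x5 with:
  2.4x3 + 3x4 ≥ 3.7   (fibre)
  134x1 + 115x2 + 37x3 + 127x4 + 209x5 ≥ 285   (calories)
  55x3 ≥ 106   (vitamin C)
  7x1 + 13x2 + 3x3 + 5x4 + 37x5 ≥ 60   (protein)
  x1, x2, x3, x4, x5 ≥ 0.
At the optimum only kale, chicken breast are positive (whole milk, cottage cheese, oatmeal = 0). There the vitamin C and protein constraints are tight.
That vertex is x3 = 1.927, x5 = 1.465.
Hence cost = 0.91·1.927 + 1.71·1.465 = $4.2587.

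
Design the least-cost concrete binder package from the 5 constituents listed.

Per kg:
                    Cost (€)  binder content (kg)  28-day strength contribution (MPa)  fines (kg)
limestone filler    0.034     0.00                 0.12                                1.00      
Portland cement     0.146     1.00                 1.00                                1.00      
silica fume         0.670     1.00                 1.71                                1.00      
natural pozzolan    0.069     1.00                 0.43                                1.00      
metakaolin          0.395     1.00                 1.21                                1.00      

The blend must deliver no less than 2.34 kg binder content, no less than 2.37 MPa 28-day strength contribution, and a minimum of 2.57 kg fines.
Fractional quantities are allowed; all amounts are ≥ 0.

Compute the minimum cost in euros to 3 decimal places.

€0.348

This is a linear program. Let x1 = kg of limestone filler, x2 = kg of Portland cement, x3 = kg of silica fume, x4 = kg of natural pozzolan, x5 = kg of metakaolin.
Minimize 0.034x1 + 0.146x2 + 0.67x3 + 0.069x4 + 0.395x5 s.t.:
  1x2 + 1x3 + 1x4 + 1x5 ≥ 2.34   (binder content)
  0.12x1 + 1x2 + 1.71x3 + 0.43x4 + 1.21x5 ≥ 2.37   (28-day strength contribution)
  1x1 + 1x2 + 1x3 + 1x4 + 1x5 ≥ 2.57   (fines)
  x1, x2, x3, x4, x5 ≥ 0.
At the optimum only Portland cement, natural pozzolan are positive (limestone filler, silica fume, metakaolin = 0). The 28-day strength contribution and fines requirements are met with equality.
Optimal quantities: Portland cement = 2.219 kg, natural pozzolan = 0.3509 kg.
Cost = 0.146·2.219 + 0.069·0.3509 = 0.34819.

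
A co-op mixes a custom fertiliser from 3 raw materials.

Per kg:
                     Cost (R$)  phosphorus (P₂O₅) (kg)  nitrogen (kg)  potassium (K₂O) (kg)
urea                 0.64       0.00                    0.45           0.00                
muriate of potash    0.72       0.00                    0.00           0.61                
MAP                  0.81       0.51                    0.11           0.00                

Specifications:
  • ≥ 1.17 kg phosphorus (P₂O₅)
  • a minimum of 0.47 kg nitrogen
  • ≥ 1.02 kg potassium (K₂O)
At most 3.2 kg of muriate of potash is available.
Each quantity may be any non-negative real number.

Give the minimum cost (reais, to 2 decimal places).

Let x1 = kg of urea, x2 = kg of muriate of potash, x3 = kg of MAP.
Minimise 0.64x1 + 0.72x2 + 0.81x3 with:
  0.51x3 ≥ 1.17   (phosphorus (P₂O₅))
  0.45x1 + 0.11x3 ≥ 0.47   (nitrogen)
  0.61x2 ≥ 1.02   (potassium (K₂O))
  x2 ≤ 3.2
  x1, x2, x3 ≥ 0.
The optimal mix uses every input. Binding constraints: phosphorus (P₂O₅), nitrogen, potassium (K₂O).
So urea = 0.4837 kg, muriate of potash = 1.672 kg, MAP = 2.294 kg.
Cost = 0.64·0.4837 + 0.72·1.672 + 0.81·2.294 = 3.3715.

R$3.37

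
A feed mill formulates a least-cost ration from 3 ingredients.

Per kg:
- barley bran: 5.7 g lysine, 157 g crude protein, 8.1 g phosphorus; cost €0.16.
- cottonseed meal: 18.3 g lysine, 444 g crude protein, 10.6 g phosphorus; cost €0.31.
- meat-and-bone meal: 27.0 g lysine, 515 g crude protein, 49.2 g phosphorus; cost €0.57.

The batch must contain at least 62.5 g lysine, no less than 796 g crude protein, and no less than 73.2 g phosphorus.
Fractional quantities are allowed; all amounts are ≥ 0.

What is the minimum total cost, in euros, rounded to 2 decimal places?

€1.18

Let x1 = kg of barley bran, x2 = kg of cottonseed meal, x3 = kg of meat-and-bone meal.
Minimize 0.16x1 + 0.31x2 + 0.57x3 with:
  5.7x1 + 18.3x2 + 27x3 ≥ 62.5   (lysine)
  157x1 + 444x2 + 515x3 ≥ 796   (crude protein)
  8.1x1 + 10.6x2 + 49.2x3 ≥ 73.2   (phosphorus)
  x1, x2, x3 ≥ 0.
The minimum-cost mix takes nothing from barley bran — only cottonseed meal, meat-and-bone meal. There the lysine and phosphorus constraints are tight.
Solving gives x2 = 1.789, x3 = 1.102.
Objective = 0.31·1.789 + 0.57·1.102 = 1.1827.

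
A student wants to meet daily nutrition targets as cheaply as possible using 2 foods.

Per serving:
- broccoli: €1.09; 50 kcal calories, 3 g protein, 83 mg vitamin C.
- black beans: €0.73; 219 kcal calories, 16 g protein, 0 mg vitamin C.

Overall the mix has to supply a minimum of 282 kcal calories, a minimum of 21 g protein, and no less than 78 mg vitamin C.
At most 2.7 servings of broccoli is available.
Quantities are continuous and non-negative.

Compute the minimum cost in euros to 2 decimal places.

Treat it as an LP. Let x1 = servings of broccoli, x2 = servings of black beans.
Minimize 1.09x1 + 0.73x2 subject to:
  50x1 + 219x2 ≥ 282   (calories)
  3x1 + 16x2 ≥ 21   (protein)
  83x1 ≥ 78   (vitamin C)
  x1 ≤ 2.7
  x1, x2 ≥ 0.
Both inputs are positive at the optimum. The protein and vitamin C requirements are met with equality.
That vertex is x1 = 0.9398, x2 = 1.136.
Objective = 1.09·0.9398 + 0.73·1.136 = 1.8537.

€1.85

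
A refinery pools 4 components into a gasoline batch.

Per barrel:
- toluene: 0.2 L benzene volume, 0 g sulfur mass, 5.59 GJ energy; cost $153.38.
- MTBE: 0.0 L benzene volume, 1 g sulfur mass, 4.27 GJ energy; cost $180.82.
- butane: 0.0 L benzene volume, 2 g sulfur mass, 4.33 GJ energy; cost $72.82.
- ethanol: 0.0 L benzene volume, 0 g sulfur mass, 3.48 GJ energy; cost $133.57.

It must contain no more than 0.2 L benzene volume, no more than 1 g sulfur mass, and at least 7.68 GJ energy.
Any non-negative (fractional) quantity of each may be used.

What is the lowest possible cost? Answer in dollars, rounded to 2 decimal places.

$187.73

Let x1 = barrels of toluene, x2 = barrels of MTBE, x3 = barrels of butane, x4 = barrels of ethanol.
min 153.38x1 + 180.82x2 + 72.82x3 + 133.57x4 with:
  0.2x1 ≤ 0.2   (benzene volume)
  1x2 + 2x3 ≤ 1   (sulfur mass)
  5.59x1 + 4.27x2 + 4.33x3 + 3.48x4 ≥ 7.68   (energy)
  x1, x2, x3, x4 ≥ 0.
At the optimum only toluene, butane are positive (MTBE, ethanol = 0). The sulfur mass and energy requirements are met with equality.
Solving gives x1 = 0.9866, x3 = 0.5.
Hence cost = 153.38·0.9866 + 72.82·0.5 = $187.7347.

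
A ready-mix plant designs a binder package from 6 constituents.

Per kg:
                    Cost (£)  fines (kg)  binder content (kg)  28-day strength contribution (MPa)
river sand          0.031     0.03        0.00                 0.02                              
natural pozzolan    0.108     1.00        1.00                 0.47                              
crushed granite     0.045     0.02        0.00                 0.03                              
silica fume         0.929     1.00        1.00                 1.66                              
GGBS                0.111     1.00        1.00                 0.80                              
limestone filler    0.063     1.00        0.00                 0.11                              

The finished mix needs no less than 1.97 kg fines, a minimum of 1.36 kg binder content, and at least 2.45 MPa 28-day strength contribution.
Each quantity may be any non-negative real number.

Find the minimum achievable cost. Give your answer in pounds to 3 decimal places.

Treat it as an LP. Let x1 = kg of river sand, x2 = kg of natural pozzolan, x3 = kg of crushed granite, x4 = kg of silica fume, x5 = kg of GGBS, x6 = kg of limestone filler.
Minimise 0.031x1 + 0.108x2 + 0.045x3 + 0.929x4 + 0.111x5 + 0.063x6 s.t.:
  0.03x1 + 1x2 + 0.02x3 + 1x4 + 1x5 + 1x6 ≥ 1.97   (fines)
  1x2 + 1x4 + 1x5 ≥ 1.36   (binder content)
  0.02x1 + 0.47x2 + 0.03x3 + 1.66x4 + 0.8x5 + 0.11x6 ≥ 2.45   (28-day strength contribution)
  x1, x2, x3, x4, x5, x6 ≥ 0.
The cheapest feasible vertex uses only GGBS; river sand, natural pozzolan, crushed granite, silica fume, limestone filler are not used. Binding constraint: 28-day strength contribution.
That vertex is x5 = 3.062.
Hence cost = 0.111·3.062 = £0.33988.

£0.340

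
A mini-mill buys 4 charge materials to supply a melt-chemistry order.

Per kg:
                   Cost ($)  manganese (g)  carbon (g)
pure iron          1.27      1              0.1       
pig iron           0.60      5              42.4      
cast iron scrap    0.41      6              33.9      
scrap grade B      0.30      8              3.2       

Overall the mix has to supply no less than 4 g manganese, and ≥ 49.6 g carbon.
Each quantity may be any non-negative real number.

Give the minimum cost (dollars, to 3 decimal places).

Let x1 = kg of pure iron, x2 = kg of pig iron, x3 = kg of cast iron scrap, x4 = kg of scrap grade B.
Minimise 1.27x1 + 0.6x2 + 0.41x3 + 0.3x4 with:
  1x1 + 5x2 + 6x3 + 8x4 ≥ 4   (manganese)
  0.1x1 + 42.4x2 + 33.9x3 + 3.2x4 ≥ 49.6   (carbon)
  x1, x2, x3, x4 ≥ 0.
At the optimum only cast iron scrap is positive (pure iron, pig iron, scrap grade B = 0). The carbon requirement is met with equality.
Optimal quantities: cast iron scrap = 1.463 kg.
Total cost: 0.41·1.463 = 0.59983.

$0.600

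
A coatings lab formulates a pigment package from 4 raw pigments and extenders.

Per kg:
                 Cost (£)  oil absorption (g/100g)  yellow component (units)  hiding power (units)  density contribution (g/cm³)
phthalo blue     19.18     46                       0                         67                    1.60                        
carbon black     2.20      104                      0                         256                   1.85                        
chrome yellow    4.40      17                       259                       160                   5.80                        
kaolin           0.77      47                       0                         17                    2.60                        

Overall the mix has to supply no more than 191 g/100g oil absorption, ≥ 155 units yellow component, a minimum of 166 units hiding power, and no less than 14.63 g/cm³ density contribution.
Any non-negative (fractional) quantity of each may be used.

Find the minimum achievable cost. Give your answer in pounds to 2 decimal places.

£6.58

Treat it as an LP. Let x1 = kg of phthalo blue, x2 = kg of carbon black, x3 = kg of chrome yellow, x4 = kg of kaolin.
Minimize 19.18x1 + 2.2x2 + 4.4x3 + 0.77x4 with:
  46x1 + 104x2 + 17x3 + 47x4 ≤ 191   (oil absorption)
  259x3 ≥ 155   (yellow component)
  67x1 + 256x2 + 160x3 + 17x4 ≥ 166   (hiding power)
  1.6x1 + 1.85x2 + 5.8x3 + 2.6x4 ≥ 14.63   (density contribution)
  x1, x2, x3, x4 ≥ 0.
The minimum-cost mix takes nothing from phthalo blue, carbon black — only chrome yellow, kaolin. There the oil absorption and density contribution constraints are tight.
Optimal quantities: chrome yellow = 0.8363 kg, kaolin = 3.761 kg.
Hence cost = 4.4·0.8363 + 0.77·3.761 = £6.5757.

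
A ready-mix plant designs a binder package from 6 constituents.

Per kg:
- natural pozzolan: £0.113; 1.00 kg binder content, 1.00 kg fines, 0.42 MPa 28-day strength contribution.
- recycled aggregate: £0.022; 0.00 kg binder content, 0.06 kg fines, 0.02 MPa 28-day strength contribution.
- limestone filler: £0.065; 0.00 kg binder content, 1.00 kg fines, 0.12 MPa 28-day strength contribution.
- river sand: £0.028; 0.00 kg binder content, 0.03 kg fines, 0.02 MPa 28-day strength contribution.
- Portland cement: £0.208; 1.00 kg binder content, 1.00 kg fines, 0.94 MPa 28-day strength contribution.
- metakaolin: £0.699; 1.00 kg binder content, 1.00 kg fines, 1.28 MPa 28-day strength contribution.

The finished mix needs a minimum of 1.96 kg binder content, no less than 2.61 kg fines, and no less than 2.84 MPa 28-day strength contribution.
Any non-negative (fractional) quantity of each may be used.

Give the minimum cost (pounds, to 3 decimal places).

Let x1 = kg of natural pozzolan, x2 = kg of recycled aggregate, x3 = kg of limestone filler, x4 = kg of river sand, x5 = kg of Portland cement, x6 = kg of metakaolin.
Minimise 0.113x1 + 0.022x2 + 0.065x3 + 0.028x4 + 0.208x5 + 0.699x6 with:
  1x1 + 1x5 + 1x6 ≥ 1.96   (binder content)
  1x1 + 0.06x2 + 1x3 + 0.03x4 + 1x5 + 1x6 ≥ 2.61   (fines)
  0.42x1 + 0.02x2 + 0.12x3 + 0.02x4 + 0.94x5 + 1.28x6 ≥ 2.84   (28-day strength contribution)
  x1, x2, x3, x4, x5, x6 ≥ 0.
The cheapest feasible vertex uses only Portland cement; natural pozzolan, recycled aggregate, limestone filler, river sand, metakaolin are not used. The 28-day strength contribution requirement is met with equality.
So Portland cement = 3.021 kg.
Cost = 0.208·3.021 = 0.62837.

£0.628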